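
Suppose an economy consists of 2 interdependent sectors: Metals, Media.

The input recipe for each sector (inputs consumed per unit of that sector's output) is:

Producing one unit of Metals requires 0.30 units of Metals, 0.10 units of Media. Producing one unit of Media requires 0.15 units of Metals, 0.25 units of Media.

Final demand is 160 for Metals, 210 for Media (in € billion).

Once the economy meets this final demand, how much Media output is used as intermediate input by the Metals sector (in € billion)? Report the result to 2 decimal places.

I − A =
  [   0.70    -0.15]
  [  -0.10     0.75]
det(I−A) = (0.70)(0.75) − (-0.15)(-0.10) = 0.5100
adj(I−A) = [[0.75, 0.15], [0.10, 0.70]]
(I − A)⁻¹ = adj(I−A) / det(I−A) ≈
  [   1.4706     0.2941]
  [   0.1961     1.3725]
First solve x = (I − A)⁻¹ d = adj(I−A)·d / det(I−A); in particular x_1 = (0.75·160 + 0.15·210) / 0.5100 = 151.50 / 0.5100 ≈ 297.0588.
Intermediate flow from 2 to 1: z_21 = a_21 · x_1 = 0.10 × 151.50 / 0.5100 = 15.15 / 0.5100 ≈ 29.71.

z_21 = 29.71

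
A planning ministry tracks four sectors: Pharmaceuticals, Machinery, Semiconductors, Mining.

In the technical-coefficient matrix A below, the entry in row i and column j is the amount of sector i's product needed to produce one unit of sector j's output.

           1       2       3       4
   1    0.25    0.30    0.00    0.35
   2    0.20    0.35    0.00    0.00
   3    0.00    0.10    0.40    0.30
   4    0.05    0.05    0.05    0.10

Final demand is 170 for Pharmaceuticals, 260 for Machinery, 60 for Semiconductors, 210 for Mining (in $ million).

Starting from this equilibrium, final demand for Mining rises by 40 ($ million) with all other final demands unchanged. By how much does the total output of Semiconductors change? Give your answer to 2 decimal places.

I − A =
  [   0.75    -0.30     0.00    -0.35]
  [  -0.20     0.65     0.00     0.00]
  [   0.00    -0.10     0.60    -0.30]
  [  -0.05    -0.05    -0.05     0.90]
Compute the cofactors C_ij = (−1)^(i+j)·(3×3 minor ij) of I−A; the adjugate is their transpose:
adj(I−A) = Cᵀ =
  [ 0.341250   0.169750   0.011375   0.136500]
  [ 0.105000   0.383250   0.003500   0.042000]
  [ 0.030750   0.081500   0.369875   0.135250]
  [ 0.026500   0.035250   0.021375   0.256500]
det(I−A) = Σ_j (I−A)_1j·C_1j = (0.75)(0.341250) + (-0.30)(0.105000) + (0.00)(0.030750) + (-0.35)(0.026500) = 0.2151625
(I − A)⁻¹ = adj(I−A) / det(I−A) ≈
  [   1.5860     0.7889     0.0529     0.6344]
  [   0.4880     1.7812     0.0163     0.1952]
  [   0.1429     0.3788     1.7190     0.6286]
  [   0.1232     0.1638     0.0993     1.1921]
Δx = (I − A)⁻¹ Δd with Δd having +40 in the Mining component and 0 elsewhere.
So Δx_3 = L_34 · (+40), where L_34 = adj(I−A)_34 / det(I−A) = 0.135250 / 0.2151625.
Δx_3 = 0.135250 × (+40) / 0.2151625 = 5.41 / 0.2151625 ≈ 25.14.

Δx_3 = 25.14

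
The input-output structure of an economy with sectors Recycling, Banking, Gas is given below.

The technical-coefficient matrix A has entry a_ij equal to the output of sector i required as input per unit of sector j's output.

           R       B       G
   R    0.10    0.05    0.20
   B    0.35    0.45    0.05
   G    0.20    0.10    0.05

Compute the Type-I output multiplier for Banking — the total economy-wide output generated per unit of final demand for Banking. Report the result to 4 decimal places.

I − A =
  [   0.90    -0.05    -0.20]
  [  -0.35     0.55    -0.05]
  [  -0.20    -0.10     0.95]
Cofactors of I−A, C_ij = (−1)^(i+j)·(minor ij) (rows/columns in the sector order above):
  C_11 = (0.55)(0.95) − (-0.05)(-0.10) = 0.5175
  C_12 = −[(-0.35)(0.95) − (-0.05)(-0.20)] = 0.3425
  C_13 = (-0.35)(-0.10) − (0.55)(-0.20) = 0.1450
  C_21 = −[(-0.05)(0.95) − (-0.20)(-0.10)] = 0.0675
  C_22 = (0.90)(0.95) − (-0.20)(-0.20) = 0.8150
  C_23 = −[(0.90)(-0.10) − (-0.05)(-0.20)] = 0.1000
  C_31 = (-0.05)(-0.05) − (-0.20)(0.55) = 0.1125
  C_32 = −[(0.90)(-0.05) − (-0.20)(-0.35)] = 0.1150
  C_33 = (0.90)(0.55) − (-0.05)(-0.35) = 0.4775
det(I−A) = Σ_j (I−A)_1j·C_1j = (0.90)(0.5175) + (-0.05)(0.3425) + (-0.20)(0.1450) = 0.419625
adj(I−A) = Cᵀ =
  [ 0.5175   0.0675   0.1125]
  [ 0.3425   0.8150   0.1150]
  [ 0.1450   0.1000   0.4775]
(I − A)⁻¹ = adj(I−A) / det(I−A) ≈
  [   1.23324     0.16086     0.26810]
  [   0.81620     1.94221     0.27405]
  [   0.34555     0.23831     1.13792]
The output multiplier for sector j is the column-j sum of the Leontief inverse (I − A)⁻¹ = adj(I−A) / det(I−A).
Column B of adj(I−A): (0.0675, 0.8150, 0.1000); det(I−A) = 0.419625.
m_B = (0.0675 + 0.8150 + 0.1000) / 0.419625 = 0.9825 / 0.419625 ≈ 2.3414.

m_B = 2.3414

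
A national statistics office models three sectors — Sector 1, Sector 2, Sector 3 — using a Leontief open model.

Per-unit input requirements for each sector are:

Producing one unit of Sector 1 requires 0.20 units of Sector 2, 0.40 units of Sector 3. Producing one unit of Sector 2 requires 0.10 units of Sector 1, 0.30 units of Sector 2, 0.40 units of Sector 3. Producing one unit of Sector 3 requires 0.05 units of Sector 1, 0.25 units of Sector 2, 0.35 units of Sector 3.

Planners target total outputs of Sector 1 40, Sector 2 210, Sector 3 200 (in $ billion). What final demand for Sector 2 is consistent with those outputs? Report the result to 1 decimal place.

d_2 = 89.0

I − A =
  [   1.00    -0.10    -0.05]
  [  -0.20     0.70    -0.25]
  [  -0.40    -0.40     0.65]
d = (I − A) x:
  d_1 = (+1.00)·40 + (-0.10)·210 + (-0.05)·200 = 9.0
  d_2 = (-0.20)·40 + (+0.70)·210 + (-0.25)·200 = 89.0
  d_3 = (-0.40)·40 + (-0.40)·210 + (+0.65)·200 = 30.0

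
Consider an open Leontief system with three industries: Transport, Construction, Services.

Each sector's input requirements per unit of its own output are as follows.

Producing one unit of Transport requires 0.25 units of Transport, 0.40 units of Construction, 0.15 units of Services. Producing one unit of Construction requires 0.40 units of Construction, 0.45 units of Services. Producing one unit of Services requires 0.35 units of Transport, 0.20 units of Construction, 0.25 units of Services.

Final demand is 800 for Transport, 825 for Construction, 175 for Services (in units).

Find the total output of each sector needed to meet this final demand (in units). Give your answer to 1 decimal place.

x_T = 2590.8, x_C = 4190.9, x_S = 3266.0

I − A =
  [   0.75     0.00    -0.35]
  [  -0.40     0.60    -0.20]
  [  -0.15    -0.45     0.75]
Cofactors of I−A, C_ij = (−1)^(i+j)·(minor ij) (rows/columns in the sector order above):
  C_11 = (0.60)(0.75) − (-0.20)(-0.45) = 0.3600
  C_12 = −[(-0.40)(0.75) − (-0.20)(-0.15)] = 0.3300
  C_13 = (-0.40)(-0.45) − (0.60)(-0.15) = 0.2700
  C_21 = −[(0.00)(0.75) − (-0.35)(-0.45)] = 0.1575
  C_22 = (0.75)(0.75) − (-0.35)(-0.15) = 0.5100
  C_23 = −[(0.75)(-0.45) − (0.00)(-0.15)] = 0.3375
  C_31 = (0.00)(-0.20) − (-0.35)(0.60) = 0.2100
  C_32 = −[(0.75)(-0.20) − (-0.35)(-0.40)] = 0.2900
  C_33 = (0.75)(0.60) − (0.00)(-0.40) = 0.4500
det(I−A) = Σ_j (I−A)_1j·C_1j = (0.75)(0.3600) + (0.00)(0.3300) + (-0.35)(0.2700) = 0.1755
adj(I−A) = Cᵀ =
  [ 0.3600   0.1575   0.2100]
  [ 0.3300   0.5100   0.2900]
  [ 0.2700   0.3375   0.4500]
(I − A)⁻¹ = adj(I−A) / det(I−A) ≈
  [   2.0513     0.8974     1.1966]
  [   1.8803     2.9060     1.6524]
  [   1.5385     1.9231     2.5641]
x = (I − A)⁻¹ d = adj(I−A)·d / det(I−A), with det(I−A) = 0.1755:
  x_T = (0.3600·800 + 0.1575·825 + 0.2100·175) / 0.1755 = 454.6875 / 0.1755 ≈ 2590.8
  x_C = (0.3300·800 + 0.5100·825 + 0.2900·175) / 0.1755 = 735.50 / 0.1755 ≈ 4190.9
  x_S = (0.2700·800 + 0.3375·825 + 0.4500·175) / 0.1755 = 573.1875 / 0.1755 ≈ 3266.0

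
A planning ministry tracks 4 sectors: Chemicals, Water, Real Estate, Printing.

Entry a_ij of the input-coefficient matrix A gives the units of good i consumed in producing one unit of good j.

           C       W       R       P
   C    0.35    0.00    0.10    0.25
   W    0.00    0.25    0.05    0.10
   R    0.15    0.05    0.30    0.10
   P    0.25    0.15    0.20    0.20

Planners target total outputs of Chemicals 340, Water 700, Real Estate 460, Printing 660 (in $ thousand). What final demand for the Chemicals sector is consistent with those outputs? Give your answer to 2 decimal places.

I − A =
  [   0.65     0.00    -0.10    -0.25]
  [   0.00     0.75    -0.05    -0.10]
  [  -0.15    -0.05     0.70    -0.10]
  [  -0.25    -0.15    -0.20     0.80]
d = (I − A) x:
  d_C = (+0.65)·340 + (+0.00)·700 + (-0.10)·460 + (-0.25)·660 = 10.00
  d_W = (+0.00)·340 + (+0.75)·700 + (-0.05)·460 + (-0.10)·660 = 436.00
  d_R = (-0.15)·340 + (-0.05)·700 + (+0.70)·460 + (-0.10)·660 = 170.00
  d_P = (-0.25)·340 + (-0.15)·700 + (-0.20)·460 + (+0.80)·660 = 246.00

d_C = 10.00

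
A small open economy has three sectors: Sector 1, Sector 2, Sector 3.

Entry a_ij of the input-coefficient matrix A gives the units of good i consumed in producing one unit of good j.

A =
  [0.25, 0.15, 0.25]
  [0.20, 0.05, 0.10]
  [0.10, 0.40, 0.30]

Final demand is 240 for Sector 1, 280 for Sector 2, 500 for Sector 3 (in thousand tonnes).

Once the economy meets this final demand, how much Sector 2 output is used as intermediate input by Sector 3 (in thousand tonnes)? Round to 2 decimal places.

I − A =
  [   0.75    -0.15    -0.25]
  [  -0.20     0.95    -0.10]
  [  -0.10    -0.40     0.70]
Cofactors of I−A, C_ij = (−1)^(i+j)·(minor ij) (rows/columns in the sector order above):
  C_11 = (0.95)(0.70) − (-0.10)(-0.40) = 0.6250
  C_12 = −[(-0.20)(0.70) − (-0.10)(-0.10)] = 0.1500
  C_13 = (-0.20)(-0.40) − (0.95)(-0.10) = 0.1750
  C_21 = −[(-0.15)(0.70) − (-0.25)(-0.40)] = 0.2050
  C_22 = (0.75)(0.70) − (-0.25)(-0.10) = 0.5000
  C_23 = −[(0.75)(-0.40) − (-0.15)(-0.10)] = 0.3150
  C_31 = (-0.15)(-0.10) − (-0.25)(0.95) = 0.2525
  C_32 = −[(0.75)(-0.10) − (-0.25)(-0.20)] = 0.1250
  C_33 = (0.75)(0.95) − (-0.15)(-0.20) = 0.6825
det(I−A) = Σ_j (I−A)_1j·C_1j = (0.75)(0.6250) + (-0.15)(0.1500) + (-0.25)(0.1750) = 0.4025
adj(I−A) = Cᵀ =
  [ 0.6250   0.2050   0.2525]
  [ 0.1500   0.5000   0.1250]
  [ 0.1750   0.3150   0.6825]
(I − A)⁻¹ = adj(I−A) / det(I−A) ≈
  [   1.5528     0.5093     0.6273]
  [   0.3727     1.2422     0.3106]
  [   0.4348     0.7826     1.6957]
First solve x = (I − A)⁻¹ d = adj(I−A)·d / det(I−A); in particular x_3 = (0.1750·240 + 0.3150·280 + 0.6825·500) / 0.4025 = 471.45 / 0.4025 ≈ 1171.3043.
Intermediate flow from 2 to 3: z_23 = a_23 · x_3 = 0.10 × 471.45 / 0.4025 = 47.145 / 0.4025 ≈ 117.13.

z_23 = 117.13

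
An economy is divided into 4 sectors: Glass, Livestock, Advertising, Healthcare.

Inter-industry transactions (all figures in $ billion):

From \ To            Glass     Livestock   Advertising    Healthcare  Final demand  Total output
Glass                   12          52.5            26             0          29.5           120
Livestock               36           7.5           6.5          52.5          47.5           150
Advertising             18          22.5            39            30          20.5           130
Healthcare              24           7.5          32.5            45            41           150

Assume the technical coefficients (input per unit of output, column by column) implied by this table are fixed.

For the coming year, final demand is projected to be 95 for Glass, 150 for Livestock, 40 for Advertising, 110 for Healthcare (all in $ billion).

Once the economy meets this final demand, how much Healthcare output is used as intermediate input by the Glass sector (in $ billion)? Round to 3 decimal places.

z_41 = 70.631

Technical coefficients a_ij = z_ij / X_j:
  a_11 = 12/120 = 0.10, a_21 = 36/120 = 0.30, a_31 = 18/120 = 0.15, a_41 = 24/120 = 0.20
  a_12 = 52.5/150 = 0.35, a_22 = 7.5/150 = 0.05, a_32 = 22.5/150 = 0.15, a_42 = 7.5/150 = 0.05
  a_13 = 26/130 = 0.20, a_23 = 6.5/130 = 0.05, a_33 = 39/130 = 0.30, a_43 = 32.5/130 = 0.25
  a_14 = 0/150 = 0.00, a_24 = 52.5/150 = 0.35, a_34 = 30/150 = 0.20, a_44 = 45/150 = 0.30
I − A =
  [   0.90    -0.35    -0.20     0.00]
  [  -0.30     0.95    -0.05    -0.35]
  [  -0.15    -0.15     0.70    -0.20]
  [  -0.20    -0.05    -0.25     0.70]
Compute the cofactors C_ij = (−1)^(i+j)·(3×3 minor ij) of I−A; the adjugate is their transpose:
adj(I−A) = Cᵀ =
  [ 0.386875   0.177000   0.172375   0.137750]
  [ 0.201375   0.367000   0.166250   0.231000]
  [ 0.180125   0.154250   0.484750   0.215625]
  [ 0.189250   0.131875   0.234250   0.478125]
det(I−A) = Σ_j (I−A)_1j·C_1j = (0.90)(0.386875) + (-0.35)(0.201375) + (-0.20)(0.180125) + (0.00)(0.189250) = 0.24168125
(I − A)⁻¹ = adj(I−A) / det(I−A) ≈
  [   1.6008     0.7324     0.7132     0.5700]
  [   0.8332     1.5185     0.6879     0.9558]
  [   0.7453     0.6382     2.0057     0.8922]
  [   0.7831     0.5457     0.9693     1.9783]
First solve x = (I − A)⁻¹ d = adj(I−A)·d / det(I−A); in particular x_1 = (0.386875·95 + 0.177000·150 + 0.172375·40 + 0.137750·110) / 0.24168125 = 85.350625 / 0.24168125 ≈ 353.15369.
Intermediate flow from 4 to 1: z_41 = a_41 · x_1 = 0.20 × 85.350625 / 0.24168125 = 17.070125 / 0.24168125 ≈ 70.631.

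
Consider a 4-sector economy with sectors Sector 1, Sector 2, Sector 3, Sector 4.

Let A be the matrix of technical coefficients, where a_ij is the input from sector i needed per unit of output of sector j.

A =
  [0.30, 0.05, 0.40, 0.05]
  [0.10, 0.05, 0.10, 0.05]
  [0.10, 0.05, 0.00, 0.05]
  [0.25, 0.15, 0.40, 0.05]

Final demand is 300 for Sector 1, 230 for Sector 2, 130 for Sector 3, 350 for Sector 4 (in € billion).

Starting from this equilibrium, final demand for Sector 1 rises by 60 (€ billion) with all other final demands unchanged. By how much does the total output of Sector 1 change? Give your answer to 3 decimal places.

I − A =
  [   0.70    -0.05    -0.40    -0.05]
  [  -0.10     0.95    -0.10    -0.05]
  [  -0.10    -0.05     1.00    -0.05]
  [  -0.25    -0.15    -0.40     0.95]
Compute the cofactors C_ij = (−1)^(i+j)·(3×3 minor ij) of I−A; the adjugate is their transpose:
adj(I−A) = Cᵀ =
  [ 0.86950   0.07700   0.38350   0.07000]
  [ 0.11825   0.59350   0.12425   0.04400]
  [ 0.10750   0.04400   0.60850   0.04000]
  [ 0.29275   0.13250   0.37675   0.61600]
det(I−A) = Σ_j (I−A)_1j·C_1j = (0.70)(0.86950) + (-0.05)(0.11825) + (-0.40)(0.10750) + (-0.05)(0.29275) = 0.5451
(I − A)⁻¹ = adj(I−A) / det(I−A) ≈
  [   1.5951     0.1413     0.7035     0.1284]
  [   0.2169     1.0888     0.2279     0.0807]
  [   0.1972     0.0807     1.1163     0.0734]
  [   0.5371     0.2431     0.6912     1.1301]
Δx = (I − A)⁻¹ Δd with Δd having +60 in the Sector 1 component and 0 elsewhere.
So Δx_1 = L_11 · (+60), where L_11 = adj(I−A)_11 / det(I−A) = 0.86950 / 0.5451.
Δx_1 = 0.86950 × (+60) / 0.5451 = 52.17 / 0.5451 ≈ 95.707.

Δx_1 = 95.707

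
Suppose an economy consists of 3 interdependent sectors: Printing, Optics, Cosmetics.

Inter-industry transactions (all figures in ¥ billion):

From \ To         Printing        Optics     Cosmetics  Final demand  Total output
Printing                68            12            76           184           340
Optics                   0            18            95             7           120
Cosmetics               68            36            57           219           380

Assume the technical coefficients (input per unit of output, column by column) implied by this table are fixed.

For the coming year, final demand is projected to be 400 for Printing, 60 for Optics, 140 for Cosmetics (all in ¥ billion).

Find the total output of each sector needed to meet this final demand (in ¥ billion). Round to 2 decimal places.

x_1 = 615.87, x_2 = 180.38, x_3 = 373.28

Technical coefficients a_ij = z_ij / X_j:
  a_11 = 68/340 = 0.20, a_21 = 0/340 = 0.00, a_31 = 68/340 = 0.20
  a_12 = 12/120 = 0.10, a_22 = 18/120 = 0.15, a_32 = 36/120 = 0.30
  a_13 = 76/380 = 0.20, a_23 = 95/380 = 0.25, a_33 = 57/380 = 0.15
I − A =
  [   0.80    -0.10    -0.20]
  [   0.00     0.85    -0.25]
  [  -0.20    -0.30     0.85]
Cofactors of I−A, C_ij = (−1)^(i+j)·(minor ij) (rows/columns in the sector order above):
  C_11 = (0.85)(0.85) − (-0.25)(-0.30) = 0.6475
  C_12 = −[(0.00)(0.85) − (-0.25)(-0.20)] = 0.0500
  C_13 = (0.00)(-0.30) − (0.85)(-0.20) = 0.1700
  C_21 = −[(-0.10)(0.85) − (-0.20)(-0.30)] = 0.1450
  C_22 = (0.80)(0.85) − (-0.20)(-0.20) = 0.6400
  C_23 = −[(0.80)(-0.30) − (-0.10)(-0.20)] = 0.2600
  C_31 = (-0.10)(-0.25) − (-0.20)(0.85) = 0.1950
  C_32 = −[(0.80)(-0.25) − (-0.20)(0.00)] = 0.2000
  C_33 = (0.80)(0.85) − (-0.10)(0.00) = 0.6800
det(I−A) = Σ_j (I−A)_1j·C_1j = (0.80)(0.6475) + (-0.10)(0.0500) + (-0.20)(0.1700) = 0.4790
adj(I−A) = Cᵀ =
  [ 0.6475   0.1450   0.1950]
  [ 0.0500   0.6400   0.2000]
  [ 0.1700   0.2600   0.6800]
(I − A)⁻¹ = adj(I−A) / det(I−A) ≈
  [   1.3518     0.3027     0.4071]
  [   0.1044     1.3361     0.4175]
  [   0.3549     0.5428     1.4196]
x = (I − A)⁻¹ d = adj(I−A)·d / det(I−A), with det(I−A) = 0.4790:
  x_1 = (0.6475·400 + 0.1450·60 + 0.1950·140) / 0.4790 = 295.00 / 0.4790 ≈ 615.87
  x_2 = (0.0500·400 + 0.6400·60 + 0.2000·140) / 0.4790 = 86.40 / 0.4790 ≈ 180.38
  x_3 = (0.1700·400 + 0.2600·60 + 0.6800·140) / 0.4790 = 178.80 / 0.4790 ≈ 373.28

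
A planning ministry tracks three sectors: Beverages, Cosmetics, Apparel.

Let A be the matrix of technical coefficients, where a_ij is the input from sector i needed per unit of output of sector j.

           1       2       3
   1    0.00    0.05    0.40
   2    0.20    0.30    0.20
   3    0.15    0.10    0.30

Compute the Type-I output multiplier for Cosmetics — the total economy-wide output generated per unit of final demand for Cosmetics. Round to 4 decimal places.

m_2 = 1.9988

I − A =
  [   1.00    -0.05    -0.40]
  [  -0.20     0.70    -0.20]
  [  -0.15    -0.10     0.70]
Cofactors of I−A, C_ij = (−1)^(i+j)·(minor ij) (rows/columns in the sector order above):
  C_11 = (0.70)(0.70) − (-0.20)(-0.10) = 0.4700
  C_12 = −[(-0.20)(0.70) − (-0.20)(-0.15)] = 0.1700
  C_13 = (-0.20)(-0.10) − (0.70)(-0.15) = 0.1250
  C_21 = −[(-0.05)(0.70) − (-0.40)(-0.10)] = 0.0750
  C_22 = (1.00)(0.70) − (-0.40)(-0.15) = 0.6400
  C_23 = −[(1.00)(-0.10) − (-0.05)(-0.15)] = 0.1075
  C_31 = (-0.05)(-0.20) − (-0.40)(0.70) = 0.2900
  C_32 = −[(1.00)(-0.20) − (-0.40)(-0.20)] = 0.2800
  C_33 = (1.00)(0.70) − (-0.05)(-0.20) = 0.6900
det(I−A) = Σ_j (I−A)_1j·C_1j = (1.00)(0.4700) + (-0.05)(0.1700) + (-0.40)(0.1250) = 0.4115
adj(I−A) = Cᵀ =
  [ 0.4700   0.0750   0.2900]
  [ 0.1700   0.6400   0.2800]
  [ 0.1250   0.1075   0.6900]
(I − A)⁻¹ = adj(I−A) / det(I−A) ≈
  [   1.14216     0.18226     0.70474]
  [   0.41312     1.55529     0.68044]
  [   0.30377     0.26124     1.67679]
The output multiplier for sector j is the column-j sum of the Leontief inverse (I − A)⁻¹ = adj(I−A) / det(I−A).
Column 2 of adj(I−A): (0.0750, 0.6400, 0.1075); det(I−A) = 0.4115.
m_2 = (0.0750 + 0.6400 + 0.1075) / 0.4115 = 0.8225 / 0.4115 ≈ 1.9988.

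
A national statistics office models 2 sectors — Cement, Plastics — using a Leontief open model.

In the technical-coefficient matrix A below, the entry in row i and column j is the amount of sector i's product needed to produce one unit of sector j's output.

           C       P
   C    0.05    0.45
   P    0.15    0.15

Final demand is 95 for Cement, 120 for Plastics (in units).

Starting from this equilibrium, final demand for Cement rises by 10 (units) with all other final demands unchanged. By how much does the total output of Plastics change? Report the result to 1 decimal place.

Δx_P = 2.0

I − A =
  [   0.95    -0.45]
  [  -0.15     0.85]
det(I−A) = (0.95)(0.85) − (-0.45)(-0.15) = 0.7400
adj(I−A) = [[0.85, 0.45], [0.15, 0.95]]
(I − A)⁻¹ = adj(I−A) / det(I−A) ≈
  [   1.1486     0.6081]
  [   0.2027     1.2838]
Δx = (I − A)⁻¹ Δd with Δd having +10 in the Cement component and 0 elsewhere.
So Δx_P = L_PC · (+10), where L_PC = adj(I−A)_PC / det(I−A) = 0.15 / 0.7400.
Δx_P = 0.15 × (+10) / 0.7400 = 1.50 / 0.7400 ≈ 2.0.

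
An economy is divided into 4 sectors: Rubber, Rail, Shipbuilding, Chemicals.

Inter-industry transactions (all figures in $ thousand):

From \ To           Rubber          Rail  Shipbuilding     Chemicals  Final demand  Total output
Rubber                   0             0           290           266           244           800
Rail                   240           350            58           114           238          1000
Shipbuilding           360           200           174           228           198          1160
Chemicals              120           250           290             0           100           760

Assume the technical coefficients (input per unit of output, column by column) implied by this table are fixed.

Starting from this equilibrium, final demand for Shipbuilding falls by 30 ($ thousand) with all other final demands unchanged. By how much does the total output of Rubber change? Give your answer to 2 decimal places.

Technical coefficients a_ij = z_ij / X_j:
  a_11 = 0/800 = 0.00, a_21 = 240/800 = 0.30, a_31 = 360/800 = 0.45, a_41 = 120/800 = 0.15
  a_12 = 0/1000 = 0.00, a_22 = 350/1000 = 0.35, a_32 = 200/1000 = 0.20, a_42 = 250/1000 = 0.25
  a_13 = 290/1160 = 0.25, a_23 = 58/1160 = 0.05, a_33 = 174/1160 = 0.15, a_43 = 290/1160 = 0.25
  a_14 = 266/760 = 0.35, a_24 = 114/760 = 0.15, a_34 = 228/760 = 0.30, a_44 = 0/760 = 0.00
I − A =
  [   1.00     0.00    -0.25    -0.35]
  [  -0.30     0.65    -0.05    -0.15]
  [  -0.45    -0.20     0.85    -0.30]
  [  -0.15    -0.25    -0.25     1.00]
Compute the cofactors C_ij = (−1)^(i+j)·(3×3 minor ij) of I−A; the adjugate is their transpose:
adj(I−A) = Cᵀ =
  [ 0.450625   0.160625   0.214375   0.246125]
  [ 0.293250   0.567250   0.191750   0.245250]
  [ 0.391875   0.303875   0.552125   0.348375]
  [ 0.238875   0.241875   0.218125   0.454375]
det(I−A) = Σ_j (I−A)_1j·C_1j = (1.00)(0.450625) + (0.00)(0.293250) + (-0.25)(0.391875) + (-0.35)(0.238875) = 0.26905
(I − A)⁻¹ = adj(I−A) / det(I−A) ≈
  [   1.6749     0.5970     0.7968     0.9148]
  [   1.0899     2.1083     0.7127     0.9115]
  [   1.4565     1.1294     2.0521     1.2948]
  [   0.8878     0.8990     0.8107     1.6888]
Δx = (I − A)⁻¹ Δd with Δd having -30 in the Shipbuilding component and 0 elsewhere.
So Δx_1 = L_13 · (-30), where L_13 = adj(I−A)_13 / det(I−A) = 0.214375 / 0.26905.
Δx_1 = 0.214375 × (-30) / 0.26905 = -6.43125 / 0.26905 ≈ -23.90.

Δx_1 = -23.90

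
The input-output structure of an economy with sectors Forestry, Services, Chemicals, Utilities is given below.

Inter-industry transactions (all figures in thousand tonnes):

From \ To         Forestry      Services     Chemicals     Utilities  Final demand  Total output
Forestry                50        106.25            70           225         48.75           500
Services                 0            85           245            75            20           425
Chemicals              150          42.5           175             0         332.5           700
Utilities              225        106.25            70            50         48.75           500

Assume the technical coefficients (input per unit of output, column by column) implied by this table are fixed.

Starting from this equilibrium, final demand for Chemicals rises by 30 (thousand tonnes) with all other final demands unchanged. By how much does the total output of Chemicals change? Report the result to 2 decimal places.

Technical coefficients a_ij = z_ij / X_j:
  a_11 = 50/500 = 0.10, a_21 = 0/500 = 0.00, a_31 = 150/500 = 0.30, a_41 = 225/500 = 0.45
  a_12 = 106.25/425 = 0.25, a_22 = 85/425 = 0.20, a_32 = 42.5/425 = 0.10, a_42 = 106.25/425 = 0.25
  a_13 = 70/700 = 0.10, a_23 = 245/700 = 0.35, a_33 = 175/700 = 0.25, a_43 = 70/700 = 0.10
  a_14 = 225/500 = 0.45, a_24 = 75/500 = 0.15, a_34 = 0/500 = 0.00, a_44 = 50/500 = 0.10
I − A =
  [   0.90    -0.25    -0.10    -0.45]
  [   0.00     0.80    -0.35    -0.15]
  [  -0.30    -0.10     0.75     0.00]
  [  -0.45    -0.25    -0.10     0.90]
Compute the cofactors C_ij = (−1)^(i+j)·(3×3 minor ij) of I−A; the adjugate is their transpose:
adj(I−A) = Cᵀ =
  [ 0.478875   0.266625   0.226125   0.283875]
  [ 0.149625   0.415125   0.232875   0.144000]
  [ 0.211500   0.162000   0.435375   0.132750]
  [ 0.304500   0.266625   0.226125   0.458250]
det(I−A) = Σ_j (I−A)_1j·C_1j = (0.90)(0.478875) + (-0.25)(0.149625) + (-0.10)(0.211500) + (-0.45)(0.304500) = 0.23540625
(I − A)⁻¹ = adj(I−A) / det(I−A) ≈
  [   2.0342     1.1326     0.9606     1.2059]
  [   0.6356     1.7634     0.9892     0.6117]
  [   0.8984     0.6882     1.8495     0.5639]
  [   1.2935     1.1326     0.9606     1.9466]
Δx = (I − A)⁻¹ Δd with Δd having +30 in the Chemicals component and 0 elsewhere.
So Δx_3 = L_33 · (+30), where L_33 = adj(I−A)_33 / det(I−A) = 0.435375 / 0.23540625.
Δx_3 = 0.435375 × (+30) / 0.23540625 = 13.06125 / 0.23540625 ≈ 55.48.

Δx_3 = 55.48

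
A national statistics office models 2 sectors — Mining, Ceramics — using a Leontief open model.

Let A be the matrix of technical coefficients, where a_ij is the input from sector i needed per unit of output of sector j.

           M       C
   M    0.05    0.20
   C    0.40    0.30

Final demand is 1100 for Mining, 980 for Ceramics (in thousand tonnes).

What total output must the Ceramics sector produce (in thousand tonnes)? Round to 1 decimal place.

x_C = 2343.6

I − A =
  [   0.95    -0.20]
  [  -0.40     0.70]
det(I−A) = (0.95)(0.70) − (-0.20)(-0.40) = 0.5850
adj(I−A) = [[0.70, 0.20], [0.40, 0.95]]
(I − A)⁻¹ = adj(I−A) / det(I−A) ≈
  [   1.1966     0.3419]
  [   0.6838     1.6239]
x = (I − A)⁻¹ d = adj(I−A)·d / det(I−A), with det(I−A) = 0.5850:
  x_M = (0.70·1100 + 0.20·980) / 0.5850 = 966.00 / 0.5850 ≈ 1651.3
  x_C = (0.40·1100 + 0.95·980) / 0.5850 = 1371.00 / 0.5850 ≈ 2343.6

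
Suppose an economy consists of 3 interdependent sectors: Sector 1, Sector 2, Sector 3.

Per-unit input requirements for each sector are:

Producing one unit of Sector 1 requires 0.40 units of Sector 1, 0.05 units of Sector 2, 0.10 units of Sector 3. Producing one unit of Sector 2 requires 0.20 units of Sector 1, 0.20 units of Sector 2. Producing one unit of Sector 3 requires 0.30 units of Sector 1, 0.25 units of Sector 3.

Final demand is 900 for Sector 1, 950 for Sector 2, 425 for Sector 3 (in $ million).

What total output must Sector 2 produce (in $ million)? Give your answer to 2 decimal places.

x_2 = 1336.76

I − A =
  [   0.60    -0.20    -0.30]
  [  -0.05     0.80     0.00]
  [  -0.10     0.00     0.75]
Cofactors of I−A, C_ij = (−1)^(i+j)·(minor ij) (rows/columns in the sector order above):
  C_11 = (0.80)(0.75) − (0.00)(0.00) = 0.6000
  C_12 = −[(-0.05)(0.75) − (0.00)(-0.10)] = 0.0375
  C_13 = (-0.05)(0.00) − (0.80)(-0.10) = 0.0800
  C_21 = −[(-0.20)(0.75) − (-0.30)(0.00)] = 0.1500
  C_22 = (0.60)(0.75) − (-0.30)(-0.10) = 0.4200
  C_23 = −[(0.60)(0.00) − (-0.20)(-0.10)] = 0.0200
  C_31 = (-0.20)(0.00) − (-0.30)(0.80) = 0.2400
  C_32 = −[(0.60)(0.00) − (-0.30)(-0.05)] = 0.0150
  C_33 = (0.60)(0.80) − (-0.20)(-0.05) = 0.4700
det(I−A) = Σ_j (I−A)_1j·C_1j = (0.60)(0.6000) + (-0.20)(0.0375) + (-0.30)(0.0800) = 0.3285
adj(I−A) = Cᵀ =
  [ 0.6000   0.1500   0.2400]
  [ 0.0375   0.4200   0.0150]
  [ 0.0800   0.0200   0.4700]
(I − A)⁻¹ = adj(I−A) / det(I−A) ≈
  [   1.8265     0.4566     0.7306]
  [   0.1142     1.2785     0.0457]
  [   0.2435     0.0609     1.4307]
x = (I − A)⁻¹ d = adj(I−A)·d / det(I−A), with det(I−A) = 0.3285:
  x_1 = (0.6000·900 + 0.1500·950 + 0.2400·425) / 0.3285 = 784.50 / 0.3285 ≈ 2388.13
  x_2 = (0.0375·900 + 0.4200·950 + 0.0150·425) / 0.3285 = 439.125 / 0.3285 ≈ 1336.76
  x_3 = (0.0800·900 + 0.0200·950 + 0.4700·425) / 0.3285 = 290.75 / 0.3285 ≈ 885.08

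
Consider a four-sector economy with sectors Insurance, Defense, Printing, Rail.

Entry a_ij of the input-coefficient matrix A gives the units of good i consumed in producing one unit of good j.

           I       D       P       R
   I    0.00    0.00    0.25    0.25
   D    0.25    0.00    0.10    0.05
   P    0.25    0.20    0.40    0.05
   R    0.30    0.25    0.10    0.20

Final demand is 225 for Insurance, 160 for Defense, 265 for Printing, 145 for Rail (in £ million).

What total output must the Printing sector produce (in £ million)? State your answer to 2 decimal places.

I − A =
  [   1.00     0.00    -0.25    -0.25]
  [  -0.25     1.00    -0.10    -0.05]
  [  -0.25    -0.20     0.60    -0.05]
  [  -0.30    -0.25    -0.10     0.80]
Compute the cofactors C_ij = (−1)^(i+j)·(3×3 minor ij) of I−A; the adjugate is their transpose:
adj(I−A) = Cᵀ =
  [ 0.449250   0.085625   0.228125   0.160000]
  [ 0.150500   0.370000   0.137500   0.078750]
  [ 0.258000   0.173125   0.696875   0.135000]
  [ 0.247750   0.169375   0.215625   0.505000]
det(I−A) = Σ_j (I−A)_1j·C_1j = (1.00)(0.449250) + (0.00)(0.150500) + (-0.25)(0.258000) + (-0.25)(0.247750) = 0.3228125
(I − A)⁻¹ = adj(I−A) / det(I−A) ≈
  [   1.3917     0.2652     0.7067     0.4956]
  [   0.4662     1.1462     0.4259     0.2439]
  [   0.7992     0.5363     2.1588     0.4182]
  [   0.7675     0.5247     0.6680     1.5644]
x = (I − A)⁻¹ d = adj(I−A)·d / det(I−A), with det(I−A) = 0.3228125:
  x_I = (0.449250·225 + 0.085625·160 + 0.228125·265 + 0.160000·145) / 0.3228125 = 198.434375 / 0.3228125 ≈ 614.70
  x_D = (0.150500·225 + 0.370000·160 + 0.137500·265 + 0.078750·145) / 0.3228125 = 140.91875 / 0.3228125 ≈ 436.53
  x_P = (0.258000·225 + 0.173125·160 + 0.696875·265 + 0.135000·145) / 0.3228125 = 289.996875 / 0.3228125 ≈ 898.34
  x_R = (0.247750·225 + 0.169375·160 + 0.215625·265 + 0.505000·145) / 0.3228125 = 213.209375 / 0.3228125 ≈ 660.47

x_P = 898.34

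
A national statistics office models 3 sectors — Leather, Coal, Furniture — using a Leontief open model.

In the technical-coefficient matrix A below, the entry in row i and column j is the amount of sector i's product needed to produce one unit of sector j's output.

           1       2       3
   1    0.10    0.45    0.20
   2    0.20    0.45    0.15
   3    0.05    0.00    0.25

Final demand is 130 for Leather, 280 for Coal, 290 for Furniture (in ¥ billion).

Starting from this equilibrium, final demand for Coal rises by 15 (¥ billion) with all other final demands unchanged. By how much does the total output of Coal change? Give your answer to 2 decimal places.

I − A =
  [   0.90    -0.45    -0.20]
  [  -0.20     0.55    -0.15]
  [  -0.05     0.00     0.75]
Cofactors of I−A, C_ij = (−1)^(i+j)·(minor ij) (rows/columns in the sector order above):
  C_11 = (0.55)(0.75) − (-0.15)(0.00) = 0.4125
  C_12 = −[(-0.20)(0.75) − (-0.15)(-0.05)] = 0.1575
  C_13 = (-0.20)(0.00) − (0.55)(-0.05) = 0.0275
  C_21 = −[(-0.45)(0.75) − (-0.20)(0.00)] = 0.3375
  C_22 = (0.90)(0.75) − (-0.20)(-0.05) = 0.6650
  C_23 = −[(0.90)(0.00) − (-0.45)(-0.05)] = 0.0225
  C_31 = (-0.45)(-0.15) − (-0.20)(0.55) = 0.1775
  C_32 = −[(0.90)(-0.15) − (-0.20)(-0.20)] = 0.1750
  C_33 = (0.90)(0.55) − (-0.45)(-0.20) = 0.4050
det(I−A) = Σ_j (I−A)_1j·C_1j = (0.90)(0.4125) + (-0.45)(0.1575) + (-0.20)(0.0275) = 0.294875
adj(I−A) = Cᵀ =
  [ 0.4125   0.3375   0.1775]
  [ 0.1575   0.6650   0.1750]
  [ 0.0275   0.0225   0.4050]
(I − A)⁻¹ = adj(I−A) / det(I−A) ≈
  [   1.3989     1.1446     0.6019]
  [   0.5341     2.2552     0.5935]
  [   0.0933     0.0763     1.3735]
Δx = (I − A)⁻¹ Δd with Δd having +15 in the Coal component and 0 elsewhere.
So Δx_2 = L_22 · (+15), where L_22 = adj(I−A)_22 / det(I−A) = 0.6650 / 0.294875.
Δx_2 = 0.6650 × (+15) / 0.294875 = 9.975 / 0.294875 ≈ 33.83.

Δx_2 = 33.83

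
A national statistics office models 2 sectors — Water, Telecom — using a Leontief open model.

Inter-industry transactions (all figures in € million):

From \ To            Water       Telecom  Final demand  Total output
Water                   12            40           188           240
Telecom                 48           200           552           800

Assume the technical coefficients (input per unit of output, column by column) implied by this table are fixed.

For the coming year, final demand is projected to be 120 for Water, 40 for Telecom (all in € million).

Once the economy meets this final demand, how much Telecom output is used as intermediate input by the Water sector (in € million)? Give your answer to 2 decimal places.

Technical coefficients a_ij = z_ij / X_j:
  a_11 = 12/240 = 0.05, a_21 = 48/240 = 0.20
  a_12 = 40/800 = 0.05, a_22 = 200/800 = 0.25
I − A =
  [   0.95    -0.05]
  [  -0.20     0.75]
det(I−A) = (0.95)(0.75) − (-0.05)(-0.20) = 0.7025
adj(I−A) = [[0.75, 0.05], [0.20, 0.95]]
(I − A)⁻¹ = adj(I−A) / det(I−A) ≈
  [   1.0676     0.0712]
  [   0.2847     1.3523]
First solve x = (I − A)⁻¹ d = adj(I−A)·d / det(I−A); in particular x_1 = (0.75·120 + 0.05·40) / 0.7025 = 92.00 / 0.7025 ≈ 130.9609.
Intermediate flow from 2 to 1: z_21 = a_21 · x_1 = 0.20 × 92.00 / 0.7025 = 18.40 / 0.7025 ≈ 26.19.

z_21 = 26.19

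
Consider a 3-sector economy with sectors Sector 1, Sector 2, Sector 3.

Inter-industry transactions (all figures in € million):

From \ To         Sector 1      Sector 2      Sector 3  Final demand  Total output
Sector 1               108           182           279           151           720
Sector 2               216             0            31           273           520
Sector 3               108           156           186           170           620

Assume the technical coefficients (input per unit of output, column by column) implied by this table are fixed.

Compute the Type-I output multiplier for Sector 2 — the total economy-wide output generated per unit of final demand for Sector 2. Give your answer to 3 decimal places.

Technical coefficients a_ij = z_ij / X_j:
  a_11 = 108/720 = 0.15, a_21 = 216/720 = 0.30, a_31 = 108/720 = 0.15
  a_12 = 182/520 = 0.35, a_22 = 0/520 = 0.00, a_32 = 156/520 = 0.30
  a_13 = 279/620 = 0.45, a_23 = 31/620 = 0.05, a_33 = 186/620 = 0.30
I − A =
  [   0.85    -0.35    -0.45]
  [  -0.30     1.00    -0.05]
  [  -0.15    -0.30     0.70]
Cofactors of I−A, C_ij = (−1)^(i+j)·(minor ij) (rows/columns in the sector order above):
  C_11 = (1.00)(0.70) − (-0.05)(-0.30) = 0.6850
  C_12 = −[(-0.30)(0.70) − (-0.05)(-0.15)] = 0.2175
  C_13 = (-0.30)(-0.30) − (1.00)(-0.15) = 0.2400
  C_21 = −[(-0.35)(0.70) − (-0.45)(-0.30)] = 0.3800
  C_22 = (0.85)(0.70) − (-0.45)(-0.15) = 0.5275
  C_23 = −[(0.85)(-0.30) − (-0.35)(-0.15)] = 0.3075
  C_31 = (-0.35)(-0.05) − (-0.45)(1.00) = 0.4675
  C_32 = −[(0.85)(-0.05) − (-0.45)(-0.30)] = 0.1775
  C_33 = (0.85)(1.00) − (-0.35)(-0.30) = 0.7450
det(I−A) = Σ_j (I−A)_1j·C_1j = (0.85)(0.6850) + (-0.35)(0.2175) + (-0.45)(0.2400) = 0.398125
adj(I−A) = Cᵀ =
  [ 0.6850   0.3800   0.4675]
  [ 0.2175   0.5275   0.1775]
  [ 0.2400   0.3075   0.7450]
(I − A)⁻¹ = adj(I−A) / det(I−A) ≈
  [   1.7206     0.9545     1.1743]
  [   0.5463     1.3250     0.4458]
  [   0.6028     0.7724     1.8713]
The output multiplier for sector j is the column-j sum of the Leontief inverse (I − A)⁻¹ = adj(I−A) / det(I−A).
Column 2 of adj(I−A): (0.3800, 0.5275, 0.3075); det(I−A) = 0.398125.
m_2 = (0.3800 + 0.5275 + 0.3075) / 0.398125 = 1.215 / 0.398125 ≈ 3.052.

m_2 = 3.052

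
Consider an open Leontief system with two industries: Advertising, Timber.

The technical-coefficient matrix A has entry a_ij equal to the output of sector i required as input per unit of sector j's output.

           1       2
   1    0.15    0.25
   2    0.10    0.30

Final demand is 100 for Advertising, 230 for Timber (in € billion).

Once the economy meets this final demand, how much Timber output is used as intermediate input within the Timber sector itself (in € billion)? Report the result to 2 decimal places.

z_22 = 108.16

I − A =
  [   0.85    -0.25]
  [  -0.10     0.70]
det(I−A) = (0.85)(0.70) − (-0.25)(-0.10) = 0.5700
adj(I−A) = [[0.70, 0.25], [0.10, 0.85]]
(I − A)⁻¹ = adj(I−A) / det(I−A) ≈
  [   1.2281     0.4386]
  [   0.1754     1.4912]
First solve x = (I − A)⁻¹ d = adj(I−A)·d / det(I−A); in particular x_2 = (0.10·100 + 0.85·230) / 0.5700 = 205.50 / 0.5700 ≈ 360.5263.
Intermediate flow from 2 to 2: z_22 = a_22 · x_2 = 0.30 × 205.50 / 0.5700 = 61.65 / 0.5700 ≈ 108.16.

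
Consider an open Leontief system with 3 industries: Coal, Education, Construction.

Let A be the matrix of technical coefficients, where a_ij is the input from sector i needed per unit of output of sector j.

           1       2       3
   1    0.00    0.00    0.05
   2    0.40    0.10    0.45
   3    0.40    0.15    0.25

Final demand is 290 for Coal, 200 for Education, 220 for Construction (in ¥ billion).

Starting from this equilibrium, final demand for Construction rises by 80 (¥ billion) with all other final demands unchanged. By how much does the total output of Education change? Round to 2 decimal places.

Δx_2 = 64.11

I − A =
  [   1.00     0.00    -0.05]
  [  -0.40     0.90    -0.45]
  [  -0.40    -0.15     0.75]
Cofactors of I−A, C_ij = (−1)^(i+j)·(minor ij) (rows/columns in the sector order above):
  C_11 = (0.90)(0.75) − (-0.45)(-0.15) = 0.6075
  C_12 = −[(-0.40)(0.75) − (-0.45)(-0.40)] = 0.4800
  C_13 = (-0.40)(-0.15) − (0.90)(-0.40) = 0.4200
  C_21 = −[(0.00)(0.75) − (-0.05)(-0.15)] = 0.0075
  C_22 = (1.00)(0.75) − (-0.05)(-0.40) = 0.7300
  C_23 = −[(1.00)(-0.15) − (0.00)(-0.40)] = 0.1500
  C_31 = (0.00)(-0.45) − (-0.05)(0.90) = 0.0450
  C_32 = −[(1.00)(-0.45) − (-0.05)(-0.40)] = 0.4700
  C_33 = (1.00)(0.90) − (0.00)(-0.40) = 0.9000
det(I−A) = Σ_j (I−A)_1j·C_1j = (1.00)(0.6075) + (0.00)(0.4800) + (-0.05)(0.4200) = 0.5865
adj(I−A) = Cᵀ =
  [ 0.6075   0.0075   0.0450]
  [ 0.4800   0.7300   0.4700]
  [ 0.4200   0.1500   0.9000]
(I − A)⁻¹ = adj(I−A) / det(I−A) ≈
  [   1.0358     0.0128     0.0767]
  [   0.8184     1.2447     0.8014]
  [   0.7161     0.2558     1.5345]
Δx = (I − A)⁻¹ Δd with Δd having +80 in the Construction component and 0 elsewhere.
So Δx_2 = L_23 · (+80), where L_23 = adj(I−A)_23 / det(I−A) = 0.4700 / 0.5865.
Δx_2 = 0.4700 × (+80) / 0.5865 = 37.60 / 0.5865 ≈ 64.11.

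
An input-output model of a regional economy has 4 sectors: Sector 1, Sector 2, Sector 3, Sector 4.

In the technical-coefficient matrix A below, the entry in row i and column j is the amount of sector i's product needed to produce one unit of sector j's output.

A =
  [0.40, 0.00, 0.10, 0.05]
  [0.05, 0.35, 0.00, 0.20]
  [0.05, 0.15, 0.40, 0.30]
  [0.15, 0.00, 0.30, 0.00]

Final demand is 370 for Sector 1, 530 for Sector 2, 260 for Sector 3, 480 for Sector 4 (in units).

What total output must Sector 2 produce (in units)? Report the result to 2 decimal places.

I − A =
  [   0.60     0.00    -0.10    -0.05]
  [  -0.05     0.65     0.00    -0.20]
  [  -0.05    -0.15     0.60    -0.30]
  [  -0.15     0.00    -0.30     1.00]
Compute the cofactors C_ij = (−1)^(i+j)·(3×3 minor ij) of I−A; the adjugate is their transpose:
adj(I−A) = Cᵀ =
  [ 0.322500   0.017250   0.074750   0.042000]
  [ 0.046500   0.291250   0.044750   0.074000]
  [ 0.073750   0.088875   0.385125   0.137000]
  [ 0.070500   0.029250   0.126750   0.230000]
det(I−A) = Σ_j (I−A)_1j·C_1j = (0.60)(0.322500) + (0.00)(0.046500) + (-0.10)(0.073750) + (-0.05)(0.070500) = 0.1826
(I − A)⁻¹ = adj(I−A) / det(I−A) ≈
  [   1.7662     0.0945     0.4094     0.2300]
  [   0.2547     1.5950     0.2451     0.4053]
  [   0.4039     0.4867     2.1091     0.7503]
  [   0.3861     0.1602     0.6941     1.2596]
x = (I − A)⁻¹ d = adj(I−A)·d / det(I−A), with det(I−A) = 0.1826:
  x_1 = (0.322500·370 + 0.017250·530 + 0.074750·260 + 0.042000·480) / 0.1826 = 168.0625 / 0.1826 ≈ 920.39
  x_2 = (0.046500·370 + 0.291250·530 + 0.044750·260 + 0.074000·480) / 0.1826 = 218.7225 / 0.1826 ≈ 1197.82
  x_3 = (0.073750·370 + 0.088875·530 + 0.385125·260 + 0.137000·480) / 0.1826 = 240.28375 / 0.1826 ≈ 1315.90
  x_4 = (0.070500·370 + 0.029250·530 + 0.126750·260 + 0.230000·480) / 0.1826 = 184.9425 / 0.1826 ≈ 1012.83

x_2 = 1197.82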